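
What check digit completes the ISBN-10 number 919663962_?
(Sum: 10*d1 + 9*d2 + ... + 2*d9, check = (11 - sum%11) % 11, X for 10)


Weighted sum: 322
322 mod 11 = 3

Check digit: 8


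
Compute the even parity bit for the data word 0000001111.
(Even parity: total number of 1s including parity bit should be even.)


Number of 1s in data: 4
Parity bit: 0

0


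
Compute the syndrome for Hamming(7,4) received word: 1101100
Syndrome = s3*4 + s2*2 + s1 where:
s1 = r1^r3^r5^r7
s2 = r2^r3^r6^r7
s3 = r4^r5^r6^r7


s1=0, s2=1, s3=0

Syndrome = 2 (error at position 2)


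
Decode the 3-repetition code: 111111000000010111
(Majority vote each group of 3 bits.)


Groups: 111, 111, 000, 000, 010, 111
Majority votes: 110001

110001


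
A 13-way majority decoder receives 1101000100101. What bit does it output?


Ones: 6 out of 13
Threshold: 7

0 (6/13 voted 1)


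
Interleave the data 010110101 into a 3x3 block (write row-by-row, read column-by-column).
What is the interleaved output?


Matrix:
  010
  110
  101
Read columns: 011110001

011110001


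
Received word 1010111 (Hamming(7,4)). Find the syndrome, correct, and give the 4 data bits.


Syndrome = 6: error at position 6

Data: 1101 (corrected bit 6)


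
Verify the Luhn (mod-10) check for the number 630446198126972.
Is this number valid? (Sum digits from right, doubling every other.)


Luhn sum = 68
68 mod 10 = 8

Invalid (Luhn sum mod 10 = 8)


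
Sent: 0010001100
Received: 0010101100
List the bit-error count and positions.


XOR: 0000100000

1 error(s) at position(s): 4


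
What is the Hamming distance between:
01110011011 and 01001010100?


XOR: 00111001111
Count of 1s: 7

7


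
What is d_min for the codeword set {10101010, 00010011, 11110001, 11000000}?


Comparing all pairs, minimum distance: 3
Can detect 2 errors, correct 1 errors

3


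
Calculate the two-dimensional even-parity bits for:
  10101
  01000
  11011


Row parities: 110
Column parities: 00110

Row P: 110, Col P: 00110, Corner: 0


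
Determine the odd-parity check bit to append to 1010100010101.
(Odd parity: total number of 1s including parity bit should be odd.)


Number of 1s in data: 6
Parity bit: 1

1


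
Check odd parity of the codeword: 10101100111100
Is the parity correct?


Number of 1s: 8

No, parity error (8 ones)


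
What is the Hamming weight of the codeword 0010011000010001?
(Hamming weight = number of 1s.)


Counting 1s in 0010011000010001

5


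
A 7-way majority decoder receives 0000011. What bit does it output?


Ones: 2 out of 7
Threshold: 4

0 (2/7 voted 1)


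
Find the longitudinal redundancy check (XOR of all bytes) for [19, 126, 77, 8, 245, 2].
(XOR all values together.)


XOR chain: 19 ^ 126 ^ 77 ^ 8 ^ 245 ^ 2 = 223

223


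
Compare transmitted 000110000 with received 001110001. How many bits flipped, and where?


XOR: 001000001

2 error(s) at position(s): 2, 8


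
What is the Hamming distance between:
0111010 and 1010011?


XOR: 1101001
Count of 1s: 4

4


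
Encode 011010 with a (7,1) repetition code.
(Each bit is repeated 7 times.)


Each bit -> 7 copies

000000011111111111111000000011111110000000


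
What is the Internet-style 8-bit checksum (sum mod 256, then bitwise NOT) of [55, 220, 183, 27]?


Sum = 485 mod 256 = 229
Complement = 26

26


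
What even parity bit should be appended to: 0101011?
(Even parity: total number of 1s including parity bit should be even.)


Number of 1s in data: 4
Parity bit: 0

0


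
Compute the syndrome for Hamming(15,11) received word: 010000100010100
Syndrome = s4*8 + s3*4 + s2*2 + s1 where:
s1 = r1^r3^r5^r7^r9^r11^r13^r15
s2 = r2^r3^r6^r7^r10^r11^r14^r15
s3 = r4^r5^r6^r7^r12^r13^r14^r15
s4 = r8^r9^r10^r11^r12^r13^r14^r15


s1=1, s2=1, s3=0, s4=0

Syndrome = 3 (error at position 3)


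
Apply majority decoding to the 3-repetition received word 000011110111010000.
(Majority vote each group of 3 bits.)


Groups: 000, 011, 110, 111, 010, 000
Majority votes: 011100

011100


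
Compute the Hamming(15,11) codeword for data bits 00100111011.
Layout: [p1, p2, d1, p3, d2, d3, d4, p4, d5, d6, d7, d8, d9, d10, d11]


Parity bits: p1=0, p2=1, p3=0, p4=1

010001010111011


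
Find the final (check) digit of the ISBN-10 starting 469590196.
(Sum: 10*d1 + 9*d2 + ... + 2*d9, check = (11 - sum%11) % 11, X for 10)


Weighted sum: 298
298 mod 11 = 1

Check digit: X


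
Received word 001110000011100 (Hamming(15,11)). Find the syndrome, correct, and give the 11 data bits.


Syndrome = 8: error at position 8

Data: 11000011100 (corrected bit 8)


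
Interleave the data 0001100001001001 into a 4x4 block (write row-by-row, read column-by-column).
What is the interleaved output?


Matrix:
  0001
  1000
  0100
  1001
Read columns: 0101001000001001

0101001000001001


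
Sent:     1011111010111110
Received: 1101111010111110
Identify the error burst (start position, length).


XOR: 0110000000000000

Burst at position 1, length 2


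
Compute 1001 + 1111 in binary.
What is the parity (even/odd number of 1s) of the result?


1001 = 9
1111 = 15
Sum = 24 = 11000
1s count = 2

even parity (2 ones in 11000)


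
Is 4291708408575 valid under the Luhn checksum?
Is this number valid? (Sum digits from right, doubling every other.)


Luhn sum = 64
64 mod 10 = 4

Invalid (Luhn sum mod 10 = 4)


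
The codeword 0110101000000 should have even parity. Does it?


Number of 1s: 4

Yes, parity is correct (4 ones)


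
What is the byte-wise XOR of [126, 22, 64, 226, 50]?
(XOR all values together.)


XOR chain: 126 ^ 22 ^ 64 ^ 226 ^ 50 = 248

248


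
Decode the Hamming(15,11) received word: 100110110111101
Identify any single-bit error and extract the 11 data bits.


Syndrome = 0: no error detected

Data: 01010111101 (no errors)


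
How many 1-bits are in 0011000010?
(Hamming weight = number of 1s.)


Counting 1s in 0011000010

3


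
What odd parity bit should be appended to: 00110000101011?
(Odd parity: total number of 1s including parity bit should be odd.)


Number of 1s in data: 6
Parity bit: 1

1


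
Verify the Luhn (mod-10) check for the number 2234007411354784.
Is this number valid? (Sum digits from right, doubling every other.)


Luhn sum = 65
65 mod 10 = 5

Invalid (Luhn sum mod 10 = 5)


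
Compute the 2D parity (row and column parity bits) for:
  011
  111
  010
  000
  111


Row parities: 01101
Column parities: 001

Row P: 01101, Col P: 001, Corner: 1


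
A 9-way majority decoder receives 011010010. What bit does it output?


Ones: 4 out of 9
Threshold: 5

0 (4/9 voted 1)


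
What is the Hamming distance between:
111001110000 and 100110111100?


XOR: 011111001100
Count of 1s: 7

7


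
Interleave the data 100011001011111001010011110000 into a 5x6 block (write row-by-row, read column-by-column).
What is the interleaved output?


Matrix:
  100011
  001011
  111001
  010011
  110000
Read columns: 101010011101100000001101011110

101010011101100000001101011110


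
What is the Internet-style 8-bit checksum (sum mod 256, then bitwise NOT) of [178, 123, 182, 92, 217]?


Sum = 792 mod 256 = 24
Complement = 231

231


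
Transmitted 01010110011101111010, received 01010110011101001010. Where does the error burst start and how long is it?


XOR: 00000000000000110000

Burst at position 14, length 2


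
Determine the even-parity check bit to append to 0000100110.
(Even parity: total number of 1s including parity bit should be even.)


Number of 1s in data: 3
Parity bit: 1

1


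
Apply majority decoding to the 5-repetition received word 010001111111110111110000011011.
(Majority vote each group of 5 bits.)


Groups: 01000, 11111, 11110, 11111, 00000, 11011
Majority votes: 011101

011101


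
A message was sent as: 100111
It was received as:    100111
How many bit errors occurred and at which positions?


XOR: 000000

0 errors (received matches sent)


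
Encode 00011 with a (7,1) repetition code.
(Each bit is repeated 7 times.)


Each bit -> 7 copies

00000000000000000000011111111111111


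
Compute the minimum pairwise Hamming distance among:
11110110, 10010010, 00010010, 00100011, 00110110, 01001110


Comparing all pairs, minimum distance: 1
Can detect 0 errors, correct 0 errors

1


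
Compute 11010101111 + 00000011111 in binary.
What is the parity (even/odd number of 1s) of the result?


11010101111 = 1711
00000011111 = 31
Sum = 1742 = 11011001110
1s count = 7

odd parity (7 ones in 11011001110)


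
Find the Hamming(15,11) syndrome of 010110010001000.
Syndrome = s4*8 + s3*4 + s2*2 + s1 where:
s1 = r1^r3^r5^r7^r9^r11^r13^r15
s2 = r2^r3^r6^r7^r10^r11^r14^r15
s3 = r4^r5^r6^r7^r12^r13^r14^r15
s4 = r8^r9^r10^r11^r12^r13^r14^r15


s1=1, s2=1, s3=1, s4=0

Syndrome = 7 (error at position 7)


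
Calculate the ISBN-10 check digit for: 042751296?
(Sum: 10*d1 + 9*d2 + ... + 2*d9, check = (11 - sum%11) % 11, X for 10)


Weighted sum: 183
183 mod 11 = 7

Check digit: 4


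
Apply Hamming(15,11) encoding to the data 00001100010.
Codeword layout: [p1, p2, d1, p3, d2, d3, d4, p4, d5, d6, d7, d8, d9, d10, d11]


Parity bits: p1=1, p2=0, p3=1, p4=1

100100011100010


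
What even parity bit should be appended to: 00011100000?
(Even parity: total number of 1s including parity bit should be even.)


Number of 1s in data: 3
Parity bit: 1

1


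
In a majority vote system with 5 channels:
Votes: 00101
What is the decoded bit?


Ones: 2 out of 5
Threshold: 3

0 (2/5 voted 1)


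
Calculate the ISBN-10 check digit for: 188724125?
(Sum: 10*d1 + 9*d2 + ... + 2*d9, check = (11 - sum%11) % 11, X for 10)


Weighted sum: 247
247 mod 11 = 5

Check digit: 6


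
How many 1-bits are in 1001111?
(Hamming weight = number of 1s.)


Counting 1s in 1001111

5


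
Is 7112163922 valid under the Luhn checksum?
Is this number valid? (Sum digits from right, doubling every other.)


Luhn sum = 39
39 mod 10 = 9

Invalid (Luhn sum mod 10 = 9)


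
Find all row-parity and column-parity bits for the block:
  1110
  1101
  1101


Row parities: 111
Column parities: 1110

Row P: 111, Col P: 1110, Corner: 1


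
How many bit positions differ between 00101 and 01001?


XOR: 01100
Count of 1s: 2

2


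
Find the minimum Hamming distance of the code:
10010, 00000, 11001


Comparing all pairs, minimum distance: 2
Can detect 1 errors, correct 0 errors

2


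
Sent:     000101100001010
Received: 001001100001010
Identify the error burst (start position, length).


XOR: 001100000000000

Burst at position 2, length 2


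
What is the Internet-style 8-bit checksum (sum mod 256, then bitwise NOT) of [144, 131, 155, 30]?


Sum = 460 mod 256 = 204
Complement = 51

51


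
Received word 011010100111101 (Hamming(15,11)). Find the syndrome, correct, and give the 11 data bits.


Syndrome = 12: error at position 12

Data: 11010110101 (corrected bit 12)


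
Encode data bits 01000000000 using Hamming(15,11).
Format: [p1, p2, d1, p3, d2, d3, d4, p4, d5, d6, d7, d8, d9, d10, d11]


Parity bits: p1=1, p2=0, p3=1, p4=0

100110000000000


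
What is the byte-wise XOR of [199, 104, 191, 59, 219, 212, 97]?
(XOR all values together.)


XOR chain: 199 ^ 104 ^ 191 ^ 59 ^ 219 ^ 212 ^ 97 = 69

69


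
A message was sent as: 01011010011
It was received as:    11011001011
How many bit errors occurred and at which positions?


XOR: 10000011000

3 error(s) at position(s): 0, 6, 7


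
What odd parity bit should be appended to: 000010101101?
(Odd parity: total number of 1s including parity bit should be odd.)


Number of 1s in data: 5
Parity bit: 0

0


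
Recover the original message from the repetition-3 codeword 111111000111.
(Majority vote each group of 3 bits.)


Groups: 111, 111, 000, 111
Majority votes: 1101

1101


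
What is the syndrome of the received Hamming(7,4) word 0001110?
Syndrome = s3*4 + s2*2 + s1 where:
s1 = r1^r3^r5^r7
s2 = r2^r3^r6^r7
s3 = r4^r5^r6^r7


s1=1, s2=1, s3=1

Syndrome = 7 (error at position 7)


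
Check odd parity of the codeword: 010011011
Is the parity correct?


Number of 1s: 5

Yes, parity is correct (5 ones)


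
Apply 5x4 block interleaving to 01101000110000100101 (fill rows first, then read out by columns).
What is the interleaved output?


Matrix:
  0110
  1000
  1100
  0010
  0101
Read columns: 01100101011001000001

01100101011001000001


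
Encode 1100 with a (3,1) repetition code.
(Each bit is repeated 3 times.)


Each bit -> 3 copies

111111000000


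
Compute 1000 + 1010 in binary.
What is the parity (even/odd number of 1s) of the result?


1000 = 8
1010 = 10
Sum = 18 = 10010
1s count = 2

even parity (2 ones in 10010)


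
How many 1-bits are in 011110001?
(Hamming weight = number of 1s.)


Counting 1s in 011110001

5


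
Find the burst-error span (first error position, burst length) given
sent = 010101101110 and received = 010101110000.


XOR: 000000011110

Burst at position 7, length 4


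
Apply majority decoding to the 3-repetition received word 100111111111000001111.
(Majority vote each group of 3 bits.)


Groups: 100, 111, 111, 111, 000, 001, 111
Majority votes: 0111001

0111001


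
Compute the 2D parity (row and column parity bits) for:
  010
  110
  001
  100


Row parities: 1011
Column parities: 001

Row P: 1011, Col P: 001, Corner: 1


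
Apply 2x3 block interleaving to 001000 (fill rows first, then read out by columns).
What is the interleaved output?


Matrix:
  001
  000
Read columns: 000010

000010


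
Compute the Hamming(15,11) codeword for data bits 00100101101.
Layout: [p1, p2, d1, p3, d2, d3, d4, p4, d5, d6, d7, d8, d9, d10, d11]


Parity bits: p1=0, p2=1, p3=0, p4=0

010001000101101


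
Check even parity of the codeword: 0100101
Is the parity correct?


Number of 1s: 3

No, parity error (3 ones)


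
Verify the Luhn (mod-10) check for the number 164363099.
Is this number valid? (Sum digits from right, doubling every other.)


Luhn sum = 44
44 mod 10 = 4

Invalid (Luhn sum mod 10 = 4)


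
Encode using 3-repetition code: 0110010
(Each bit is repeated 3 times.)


Each bit -> 3 copies

000111111000000111000


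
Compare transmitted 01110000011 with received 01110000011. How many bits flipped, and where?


XOR: 00000000000

0 errors (received matches sent)


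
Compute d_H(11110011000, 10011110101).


XOR: 01101101101
Count of 1s: 7

7


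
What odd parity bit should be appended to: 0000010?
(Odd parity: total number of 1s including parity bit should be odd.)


Number of 1s in data: 1
Parity bit: 0

0


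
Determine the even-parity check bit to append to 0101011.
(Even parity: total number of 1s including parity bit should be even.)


Number of 1s in data: 4
Parity bit: 0

0


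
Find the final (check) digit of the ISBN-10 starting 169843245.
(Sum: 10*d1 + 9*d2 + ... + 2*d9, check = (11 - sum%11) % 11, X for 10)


Weighted sum: 261
261 mod 11 = 8

Check digit: 3


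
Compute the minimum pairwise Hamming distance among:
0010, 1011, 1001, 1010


Comparing all pairs, minimum distance: 1
Can detect 0 errors, correct 0 errors

1


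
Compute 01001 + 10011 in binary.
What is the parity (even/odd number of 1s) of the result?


01001 = 9
10011 = 19
Sum = 28 = 11100
1s count = 3

odd parity (3 ones in 11100)


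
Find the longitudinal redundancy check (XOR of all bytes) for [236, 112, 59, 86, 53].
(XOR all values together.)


XOR chain: 236 ^ 112 ^ 59 ^ 86 ^ 53 = 196

196


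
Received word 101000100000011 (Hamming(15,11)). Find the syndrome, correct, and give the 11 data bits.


Syndrome = 4: error at position 4

Data: 10010000011 (corrected bit 4)


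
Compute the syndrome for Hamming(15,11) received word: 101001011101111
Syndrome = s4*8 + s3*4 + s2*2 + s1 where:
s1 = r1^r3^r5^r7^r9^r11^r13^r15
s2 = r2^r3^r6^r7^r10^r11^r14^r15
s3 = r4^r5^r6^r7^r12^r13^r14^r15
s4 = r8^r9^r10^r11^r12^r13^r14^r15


s1=1, s2=1, s3=1, s4=1

Syndrome = 15 (error at position 15)


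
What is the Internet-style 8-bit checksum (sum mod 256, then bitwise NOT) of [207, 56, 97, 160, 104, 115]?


Sum = 739 mod 256 = 227
Complement = 28

28


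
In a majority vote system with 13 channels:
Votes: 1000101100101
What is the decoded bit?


Ones: 6 out of 13
Threshold: 7

0 (6/13 voted 1)


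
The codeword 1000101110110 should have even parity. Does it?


Number of 1s: 7

No, parity error (7 ones)


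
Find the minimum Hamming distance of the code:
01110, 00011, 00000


Comparing all pairs, minimum distance: 2
Can detect 1 errors, correct 0 errors

2


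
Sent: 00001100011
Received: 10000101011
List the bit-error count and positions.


XOR: 10001001000

3 error(s) at position(s): 0, 4, 7


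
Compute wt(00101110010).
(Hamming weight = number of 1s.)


Counting 1s in 00101110010

5


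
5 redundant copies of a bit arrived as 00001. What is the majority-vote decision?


Ones: 1 out of 5
Threshold: 3

0 (1/5 voted 1)


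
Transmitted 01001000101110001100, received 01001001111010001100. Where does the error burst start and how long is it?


XOR: 00000001010100000000

Burst at position 7, length 5


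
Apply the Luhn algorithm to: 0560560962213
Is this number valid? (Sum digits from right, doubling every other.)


Luhn sum = 41
41 mod 10 = 1

Invalid (Luhn sum mod 10 = 1)


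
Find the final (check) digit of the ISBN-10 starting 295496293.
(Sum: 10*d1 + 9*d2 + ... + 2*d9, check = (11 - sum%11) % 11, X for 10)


Weighted sum: 294
294 mod 11 = 8

Check digit: 3


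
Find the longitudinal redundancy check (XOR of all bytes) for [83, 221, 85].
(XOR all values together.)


XOR chain: 83 ^ 221 ^ 85 = 219

219


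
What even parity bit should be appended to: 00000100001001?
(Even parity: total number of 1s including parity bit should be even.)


Number of 1s in data: 3
Parity bit: 1

1


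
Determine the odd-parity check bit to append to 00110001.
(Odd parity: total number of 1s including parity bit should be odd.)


Number of 1s in data: 3
Parity bit: 0

0


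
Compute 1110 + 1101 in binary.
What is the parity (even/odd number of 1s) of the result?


1110 = 14
1101 = 13
Sum = 27 = 11011
1s count = 4

even parity (4 ones in 11011)


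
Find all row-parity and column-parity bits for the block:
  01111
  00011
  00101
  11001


Row parities: 0001
Column parities: 10000

Row P: 0001, Col P: 10000, Corner: 1


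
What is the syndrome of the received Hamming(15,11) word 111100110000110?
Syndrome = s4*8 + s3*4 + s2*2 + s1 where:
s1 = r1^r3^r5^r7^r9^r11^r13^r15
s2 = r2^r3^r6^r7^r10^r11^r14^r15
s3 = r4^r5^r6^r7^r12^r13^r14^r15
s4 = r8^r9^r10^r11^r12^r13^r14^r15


s1=0, s2=0, s3=0, s4=1

Syndrome = 8 (error at position 8)


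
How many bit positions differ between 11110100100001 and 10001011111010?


XOR: 01111111011011
Count of 1s: 11

11


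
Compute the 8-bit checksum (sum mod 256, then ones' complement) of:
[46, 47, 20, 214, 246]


Sum = 573 mod 256 = 61
Complement = 194

194


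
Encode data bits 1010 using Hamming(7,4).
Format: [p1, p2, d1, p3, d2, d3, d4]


Parity bits: p1=1, p2=0, p3=1

1011010


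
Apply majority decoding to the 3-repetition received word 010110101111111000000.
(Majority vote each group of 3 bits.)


Groups: 010, 110, 101, 111, 111, 000, 000
Majority votes: 0111100

0111100


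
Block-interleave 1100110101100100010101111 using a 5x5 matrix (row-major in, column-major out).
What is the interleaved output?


Matrix:
  11001
  10101
  10010
  00101
  01111
Read columns: 1110010001010110010111011

1110010001010110010111011


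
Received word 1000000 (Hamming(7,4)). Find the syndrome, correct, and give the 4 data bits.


Syndrome = 1: error at position 1

Data: 0000 (corrected bit 1)


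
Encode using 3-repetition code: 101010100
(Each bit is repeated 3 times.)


Each bit -> 3 copies

111000111000111000111000000


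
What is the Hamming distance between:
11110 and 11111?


XOR: 00001
Count of 1s: 1

1


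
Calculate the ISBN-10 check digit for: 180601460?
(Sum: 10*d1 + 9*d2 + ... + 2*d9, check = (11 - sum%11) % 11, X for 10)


Weighted sum: 163
163 mod 11 = 9

Check digit: 2


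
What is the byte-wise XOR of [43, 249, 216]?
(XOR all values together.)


XOR chain: 43 ^ 249 ^ 216 = 10

10


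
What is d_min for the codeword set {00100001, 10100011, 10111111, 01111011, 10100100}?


Comparing all pairs, minimum distance: 2
Can detect 1 errors, correct 0 errors

2


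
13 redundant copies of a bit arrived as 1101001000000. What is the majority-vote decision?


Ones: 4 out of 13
Threshold: 7

0 (4/13 voted 1)


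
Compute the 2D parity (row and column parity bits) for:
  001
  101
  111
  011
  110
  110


Row parities: 101000
Column parities: 000

Row P: 101000, Col P: 000, Corner: 0


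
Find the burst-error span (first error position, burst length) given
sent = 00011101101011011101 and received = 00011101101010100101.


XOR: 00000000000001111000

Burst at position 13, length 4


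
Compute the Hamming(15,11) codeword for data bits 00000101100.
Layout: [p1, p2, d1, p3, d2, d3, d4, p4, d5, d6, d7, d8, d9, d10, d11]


Parity bits: p1=1, p2=1, p3=0, p4=1

110000010101100


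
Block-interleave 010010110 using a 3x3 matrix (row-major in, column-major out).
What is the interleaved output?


Matrix:
  010
  010
  110
Read columns: 001111000

001111000


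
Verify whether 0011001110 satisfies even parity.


Number of 1s: 5

No, parity error (5 ones)


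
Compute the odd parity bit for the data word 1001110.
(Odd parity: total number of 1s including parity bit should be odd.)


Number of 1s in data: 4
Parity bit: 1

1


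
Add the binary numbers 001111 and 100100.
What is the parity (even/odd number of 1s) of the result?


001111 = 15
100100 = 36
Sum = 51 = 110011
1s count = 4

even parity (4 ones in 110011)


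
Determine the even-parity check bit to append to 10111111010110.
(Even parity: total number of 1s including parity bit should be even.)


Number of 1s in data: 10
Parity bit: 0

0


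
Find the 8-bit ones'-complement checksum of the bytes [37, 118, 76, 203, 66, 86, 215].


Sum = 801 mod 256 = 33
Complement = 222

222


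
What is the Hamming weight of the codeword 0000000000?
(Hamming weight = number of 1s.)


Counting 1s in 0000000000

0


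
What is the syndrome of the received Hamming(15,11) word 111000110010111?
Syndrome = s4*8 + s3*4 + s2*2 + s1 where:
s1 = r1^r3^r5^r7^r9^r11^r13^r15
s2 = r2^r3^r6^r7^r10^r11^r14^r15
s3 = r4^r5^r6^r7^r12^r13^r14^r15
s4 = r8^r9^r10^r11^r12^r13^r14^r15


s1=0, s2=0, s3=0, s4=1

Syndrome = 8 (error at position 8)


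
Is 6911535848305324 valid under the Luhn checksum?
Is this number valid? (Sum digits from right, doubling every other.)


Luhn sum = 62
62 mod 10 = 2

Invalid (Luhn sum mod 10 = 2)


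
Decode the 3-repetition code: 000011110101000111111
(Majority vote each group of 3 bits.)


Groups: 000, 011, 110, 101, 000, 111, 111
Majority votes: 0111011

0111011


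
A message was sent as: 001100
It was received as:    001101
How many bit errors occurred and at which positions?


XOR: 000001

1 error(s) at position(s): 5


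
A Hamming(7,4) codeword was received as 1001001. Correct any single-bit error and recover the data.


Syndrome = 2: error at position 2

Data: 0001 (corrected bit 2)


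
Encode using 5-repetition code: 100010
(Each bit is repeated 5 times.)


Each bit -> 5 copies

111110000000000000001111100000


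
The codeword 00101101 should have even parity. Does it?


Number of 1s: 4

Yes, parity is correct (4 ones)


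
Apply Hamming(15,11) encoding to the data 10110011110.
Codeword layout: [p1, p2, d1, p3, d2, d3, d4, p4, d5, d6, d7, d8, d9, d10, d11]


Parity bits: p1=0, p2=1, p3=1, p4=0

011101100011110


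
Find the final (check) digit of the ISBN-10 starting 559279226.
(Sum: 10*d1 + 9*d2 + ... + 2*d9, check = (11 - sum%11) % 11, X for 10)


Weighted sum: 294
294 mod 11 = 8

Check digit: 3


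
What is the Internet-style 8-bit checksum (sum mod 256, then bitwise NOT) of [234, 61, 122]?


Sum = 417 mod 256 = 161
Complement = 94

94


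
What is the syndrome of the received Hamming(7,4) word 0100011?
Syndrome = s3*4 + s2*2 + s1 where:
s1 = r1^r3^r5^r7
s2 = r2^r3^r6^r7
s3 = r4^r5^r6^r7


s1=1, s2=1, s3=0

Syndrome = 3 (error at position 3)


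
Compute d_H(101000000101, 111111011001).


XOR: 010111011100
Count of 1s: 7

7


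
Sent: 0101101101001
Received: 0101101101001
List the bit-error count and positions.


XOR: 0000000000000

0 errors (received matches sent)


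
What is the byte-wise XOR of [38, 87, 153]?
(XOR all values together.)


XOR chain: 38 ^ 87 ^ 153 = 232

232


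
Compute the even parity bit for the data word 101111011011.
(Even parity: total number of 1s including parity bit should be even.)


Number of 1s in data: 9
Parity bit: 1

1


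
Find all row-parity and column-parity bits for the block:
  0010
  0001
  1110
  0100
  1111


Row parities: 11110
Column parities: 0110

Row P: 11110, Col P: 0110, Corner: 0


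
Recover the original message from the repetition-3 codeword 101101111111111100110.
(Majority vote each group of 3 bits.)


Groups: 101, 101, 111, 111, 111, 100, 110
Majority votes: 1111101

1111101


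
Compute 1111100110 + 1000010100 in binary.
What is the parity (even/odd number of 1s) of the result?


1111100110 = 998
1000010100 = 532
Sum = 1530 = 10111111010
1s count = 8

even parity (8 ones in 10111111010)


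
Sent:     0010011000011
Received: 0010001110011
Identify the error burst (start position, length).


XOR: 0000010110000

Burst at position 5, length 4


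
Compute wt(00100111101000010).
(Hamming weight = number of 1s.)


Counting 1s in 00100111101000010

7


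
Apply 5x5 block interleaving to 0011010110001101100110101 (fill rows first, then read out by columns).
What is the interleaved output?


Matrix:
  00110
  10110
  00110
  11001
  10101
Read columns: 0101100010111011110000011

0101100010111011110000011


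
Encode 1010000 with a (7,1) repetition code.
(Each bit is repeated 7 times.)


Each bit -> 7 copies

1111111000000011111110000000000000000000000000000


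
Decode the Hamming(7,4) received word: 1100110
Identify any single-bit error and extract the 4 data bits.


Syndrome = 0: no error detected

Data: 0110 (no errors)


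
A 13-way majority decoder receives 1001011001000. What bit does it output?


Ones: 5 out of 13
Threshold: 7

0 (5/13 voted 1)


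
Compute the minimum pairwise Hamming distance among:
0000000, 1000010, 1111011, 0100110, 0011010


Comparing all pairs, minimum distance: 2
Can detect 1 errors, correct 0 errors

2


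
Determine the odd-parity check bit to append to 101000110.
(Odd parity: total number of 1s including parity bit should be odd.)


Number of 1s in data: 4
Parity bit: 1

1


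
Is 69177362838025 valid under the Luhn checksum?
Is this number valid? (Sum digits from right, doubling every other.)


Luhn sum = 60
60 mod 10 = 0

Valid (Luhn sum mod 10 = 0)


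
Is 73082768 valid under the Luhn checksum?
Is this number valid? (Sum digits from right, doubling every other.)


Luhn sum = 38
38 mod 10 = 8

Invalid (Luhn sum mod 10 = 8)


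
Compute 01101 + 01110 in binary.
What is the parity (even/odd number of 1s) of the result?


01101 = 13
01110 = 14
Sum = 27 = 11011
1s count = 4

even parity (4 ones in 11011)


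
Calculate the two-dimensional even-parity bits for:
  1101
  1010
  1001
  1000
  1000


Row parities: 10011
Column parities: 1110

Row P: 10011, Col P: 1110, Corner: 1


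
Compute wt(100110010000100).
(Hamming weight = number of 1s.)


Counting 1s in 100110010000100

5


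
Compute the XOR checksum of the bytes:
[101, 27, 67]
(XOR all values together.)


XOR chain: 101 ^ 27 ^ 67 = 61

61


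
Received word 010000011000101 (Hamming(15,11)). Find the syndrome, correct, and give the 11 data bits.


Syndrome = 1: error at position 1

Data: 00001000101 (corrected bit 1)


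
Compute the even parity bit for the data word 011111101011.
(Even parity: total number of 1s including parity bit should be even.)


Number of 1s in data: 9
Parity bit: 1

1


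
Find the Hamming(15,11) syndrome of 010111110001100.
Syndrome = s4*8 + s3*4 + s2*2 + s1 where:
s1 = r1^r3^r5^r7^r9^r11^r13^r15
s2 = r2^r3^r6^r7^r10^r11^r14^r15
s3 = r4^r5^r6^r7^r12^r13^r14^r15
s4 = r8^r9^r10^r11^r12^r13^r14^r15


s1=1, s2=1, s3=0, s4=1

Syndrome = 11 (error at position 11)


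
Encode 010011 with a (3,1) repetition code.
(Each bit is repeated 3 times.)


Each bit -> 3 copies

000111000000111111


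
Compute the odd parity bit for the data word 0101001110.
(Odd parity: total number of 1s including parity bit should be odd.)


Number of 1s in data: 5
Parity bit: 0

0


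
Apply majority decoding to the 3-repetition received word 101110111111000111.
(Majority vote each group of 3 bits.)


Groups: 101, 110, 111, 111, 000, 111
Majority votes: 111101

111101


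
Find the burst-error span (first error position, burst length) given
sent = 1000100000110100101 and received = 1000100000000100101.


XOR: 0000000000110000000

Burst at position 10, length 2


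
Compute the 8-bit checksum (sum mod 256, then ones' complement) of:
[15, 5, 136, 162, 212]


Sum = 530 mod 256 = 18
Complement = 237

237


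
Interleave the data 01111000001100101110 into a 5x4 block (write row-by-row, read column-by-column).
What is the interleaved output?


Matrix:
  0111
  1000
  0011
  0010
  1110
Read columns: 01001100011011110100

01001100011011110100


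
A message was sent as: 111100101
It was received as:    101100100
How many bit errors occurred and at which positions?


XOR: 010000001

2 error(s) at position(s): 1, 8


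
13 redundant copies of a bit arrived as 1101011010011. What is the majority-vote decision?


Ones: 8 out of 13
Threshold: 7

1 (8/13 voted 1)


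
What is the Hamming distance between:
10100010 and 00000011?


XOR: 10100001
Count of 1s: 3

3


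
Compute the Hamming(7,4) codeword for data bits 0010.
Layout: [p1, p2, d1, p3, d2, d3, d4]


Parity bits: p1=0, p2=1, p3=1

0101010


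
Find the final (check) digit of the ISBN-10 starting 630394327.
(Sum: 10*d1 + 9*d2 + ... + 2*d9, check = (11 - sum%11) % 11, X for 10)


Weighted sum: 214
214 mod 11 = 5

Check digit: 6


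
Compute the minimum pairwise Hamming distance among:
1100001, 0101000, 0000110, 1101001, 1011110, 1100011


Comparing all pairs, minimum distance: 1
Can detect 0 errors, correct 0 errors

1


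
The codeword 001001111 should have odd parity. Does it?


Number of 1s: 5

Yes, parity is correct (5 ones)


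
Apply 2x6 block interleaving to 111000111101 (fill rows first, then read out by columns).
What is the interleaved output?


Matrix:
  111000
  111101
Read columns: 111111010001

111111010001


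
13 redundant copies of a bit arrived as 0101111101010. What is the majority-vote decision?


Ones: 8 out of 13
Threshold: 7

1 (8/13 voted 1)


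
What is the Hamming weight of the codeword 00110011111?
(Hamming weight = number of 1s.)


Counting 1s in 00110011111

7


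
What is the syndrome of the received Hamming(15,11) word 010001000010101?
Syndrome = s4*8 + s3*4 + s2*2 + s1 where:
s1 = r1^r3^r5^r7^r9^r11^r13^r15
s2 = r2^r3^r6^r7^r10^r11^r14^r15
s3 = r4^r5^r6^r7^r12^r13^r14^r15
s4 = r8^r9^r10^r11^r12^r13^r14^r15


s1=1, s2=0, s3=1, s4=1

Syndrome = 13 (error at position 13)


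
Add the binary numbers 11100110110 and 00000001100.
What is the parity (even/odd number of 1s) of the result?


11100110110 = 1846
00000001100 = 12
Sum = 1858 = 11101000010
1s count = 5

odd parity (5 ones in 11101000010)


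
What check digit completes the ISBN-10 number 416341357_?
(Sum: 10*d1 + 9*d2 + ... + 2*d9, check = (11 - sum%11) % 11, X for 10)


Weighted sum: 188
188 mod 11 = 1

Check digit: X


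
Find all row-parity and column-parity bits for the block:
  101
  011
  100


Row parities: 001
Column parities: 010

Row P: 001, Col P: 010, Corner: 1


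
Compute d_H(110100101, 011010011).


XOR: 101110110
Count of 1s: 6

6


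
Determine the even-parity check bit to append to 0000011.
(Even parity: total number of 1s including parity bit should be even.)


Number of 1s in data: 2
Parity bit: 0

0


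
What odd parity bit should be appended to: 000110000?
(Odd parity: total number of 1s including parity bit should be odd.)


Number of 1s in data: 2
Parity bit: 1

1


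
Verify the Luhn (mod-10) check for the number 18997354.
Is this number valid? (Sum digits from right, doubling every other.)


Luhn sum = 41
41 mod 10 = 1

Invalid (Luhn sum mod 10 = 1)


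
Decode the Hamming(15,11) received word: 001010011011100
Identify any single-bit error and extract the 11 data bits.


Syndrome = 13: error at position 13

Data: 11001011000 (corrected bit 13)


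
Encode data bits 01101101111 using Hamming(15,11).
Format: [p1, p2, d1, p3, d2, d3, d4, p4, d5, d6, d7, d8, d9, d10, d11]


Parity bits: p1=0, p2=0, p3=0, p4=0

000011001101111


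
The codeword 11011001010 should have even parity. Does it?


Number of 1s: 6

Yes, parity is correct (6 ones)


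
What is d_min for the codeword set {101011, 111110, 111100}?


Comparing all pairs, minimum distance: 1
Can detect 0 errors, correct 0 errors

1


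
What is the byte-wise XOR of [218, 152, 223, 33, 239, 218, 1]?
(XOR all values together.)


XOR chain: 218 ^ 152 ^ 223 ^ 33 ^ 239 ^ 218 ^ 1 = 136

136


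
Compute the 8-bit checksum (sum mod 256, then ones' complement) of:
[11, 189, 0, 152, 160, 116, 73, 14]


Sum = 715 mod 256 = 203
Complement = 52

52


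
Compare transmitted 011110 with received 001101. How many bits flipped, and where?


XOR: 010011

3 error(s) at position(s): 1, 4, 5


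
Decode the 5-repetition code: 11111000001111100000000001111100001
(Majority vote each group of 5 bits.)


Groups: 11111, 00000, 11111, 00000, 00000, 11111, 00001
Majority votes: 1010010

1010010


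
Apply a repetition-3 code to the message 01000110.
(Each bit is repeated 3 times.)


Each bit -> 3 copies

000111000000000111111000


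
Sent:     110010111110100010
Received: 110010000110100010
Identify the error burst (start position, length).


XOR: 000000111000000000

Burst at position 6, length 3


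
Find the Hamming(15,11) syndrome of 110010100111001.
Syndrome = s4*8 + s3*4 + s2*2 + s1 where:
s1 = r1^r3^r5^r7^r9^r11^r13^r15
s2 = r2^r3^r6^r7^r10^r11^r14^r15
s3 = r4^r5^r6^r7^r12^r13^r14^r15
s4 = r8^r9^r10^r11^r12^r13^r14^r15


s1=1, s2=1, s3=0, s4=0

Syndrome = 3 (error at position 3)


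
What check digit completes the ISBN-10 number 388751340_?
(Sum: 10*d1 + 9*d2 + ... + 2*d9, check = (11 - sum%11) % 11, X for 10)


Weighted sum: 274
274 mod 11 = 10

Check digit: 1


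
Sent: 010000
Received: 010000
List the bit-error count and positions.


XOR: 000000

0 errors (received matches sent)


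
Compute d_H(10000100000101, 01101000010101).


XOR: 11101100010000
Count of 1s: 6

6


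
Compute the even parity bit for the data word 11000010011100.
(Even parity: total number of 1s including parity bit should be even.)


Number of 1s in data: 6
Parity bit: 0

0


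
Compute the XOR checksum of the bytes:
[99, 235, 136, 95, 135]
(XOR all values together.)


XOR chain: 99 ^ 235 ^ 136 ^ 95 ^ 135 = 216

216


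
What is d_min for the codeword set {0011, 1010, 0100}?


Comparing all pairs, minimum distance: 2
Can detect 1 errors, correct 0 errors

2


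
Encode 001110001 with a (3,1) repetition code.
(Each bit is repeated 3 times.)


Each bit -> 3 copies

000000111111111000000000111


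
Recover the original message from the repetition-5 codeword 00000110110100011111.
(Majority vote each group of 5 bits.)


Groups: 00000, 11011, 01000, 11111
Majority votes: 0101

0101


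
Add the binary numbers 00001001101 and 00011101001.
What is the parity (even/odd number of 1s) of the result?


00001001101 = 77
00011101001 = 233
Sum = 310 = 100110110
1s count = 5

odd parity (5 ones in 100110110)


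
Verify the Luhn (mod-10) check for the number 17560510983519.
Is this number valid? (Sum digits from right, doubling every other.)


Luhn sum = 62
62 mod 10 = 2

Invalid (Luhn sum mod 10 = 2)


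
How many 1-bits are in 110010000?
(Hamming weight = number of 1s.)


Counting 1s in 110010000

3


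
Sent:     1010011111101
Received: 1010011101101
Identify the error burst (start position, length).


XOR: 0000000010000

Burst at position 8, length 1


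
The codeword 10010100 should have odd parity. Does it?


Number of 1s: 3

Yes, parity is correct (3 ones)


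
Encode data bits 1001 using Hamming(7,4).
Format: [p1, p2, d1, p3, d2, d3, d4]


Parity bits: p1=0, p2=0, p3=1

0011001


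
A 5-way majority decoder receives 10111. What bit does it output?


Ones: 4 out of 5
Threshold: 3

1 (4/5 voted 1)


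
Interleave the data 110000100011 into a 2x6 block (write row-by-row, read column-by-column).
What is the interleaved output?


Matrix:
  110000
  100011
Read columns: 111000000101

111000000101


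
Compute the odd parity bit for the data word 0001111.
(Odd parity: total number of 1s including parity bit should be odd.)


Number of 1s in data: 4
Parity bit: 1

1


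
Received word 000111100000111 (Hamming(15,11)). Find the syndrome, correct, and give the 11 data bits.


Syndrome = 12: error at position 12

Data: 01110001111 (corrected bit 12)


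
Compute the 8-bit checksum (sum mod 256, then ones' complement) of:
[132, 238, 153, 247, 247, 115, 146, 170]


Sum = 1448 mod 256 = 168
Complement = 87

87


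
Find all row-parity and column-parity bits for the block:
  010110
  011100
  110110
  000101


Row parities: 1100
Column parities: 111001

Row P: 1100, Col P: 111001, Corner: 0


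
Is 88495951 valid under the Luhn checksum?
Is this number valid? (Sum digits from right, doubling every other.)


Luhn sum = 44
44 mod 10 = 4

Invalid (Luhn sum mod 10 = 4)


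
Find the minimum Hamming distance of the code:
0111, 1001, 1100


Comparing all pairs, minimum distance: 2
Can detect 1 errors, correct 0 errors

2


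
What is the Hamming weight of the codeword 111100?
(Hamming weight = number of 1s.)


Counting 1s in 111100

4


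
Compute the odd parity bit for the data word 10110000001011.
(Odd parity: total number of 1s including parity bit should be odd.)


Number of 1s in data: 6
Parity bit: 1

1


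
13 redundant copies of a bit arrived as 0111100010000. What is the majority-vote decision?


Ones: 5 out of 13
Threshold: 7

0 (5/13 voted 1)


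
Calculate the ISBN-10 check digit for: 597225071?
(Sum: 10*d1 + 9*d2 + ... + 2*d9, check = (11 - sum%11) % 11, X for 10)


Weighted sum: 261
261 mod 11 = 8

Check digit: 3


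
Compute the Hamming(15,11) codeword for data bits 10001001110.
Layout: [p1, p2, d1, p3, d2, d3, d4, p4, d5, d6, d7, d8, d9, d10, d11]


Parity bits: p1=1, p2=0, p3=1, p4=0

101100001001110
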